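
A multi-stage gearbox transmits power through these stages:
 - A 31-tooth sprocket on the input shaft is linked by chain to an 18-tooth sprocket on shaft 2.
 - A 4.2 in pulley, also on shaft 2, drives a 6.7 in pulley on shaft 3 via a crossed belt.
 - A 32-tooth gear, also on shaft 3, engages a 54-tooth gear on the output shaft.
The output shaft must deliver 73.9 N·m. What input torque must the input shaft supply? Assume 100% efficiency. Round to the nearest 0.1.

47.3 N·m

Overall ratio R = 0.58065 × 1.5952 × 1.6875 = 1.5631.
Input torque = output torque / R = 73.9 / 1.5631 = 47.279 N·m.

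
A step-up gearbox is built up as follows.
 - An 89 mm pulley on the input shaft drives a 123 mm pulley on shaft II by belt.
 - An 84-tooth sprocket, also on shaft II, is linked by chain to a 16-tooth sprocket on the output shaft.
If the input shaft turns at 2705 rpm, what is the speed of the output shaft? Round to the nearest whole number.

10276 rpm

belt 123/89 = 1.382 → 2705/1.382 = 1957.3 rpm
chain 16/84 = 0.19048 → 1957.3/0.19048 = 10276 rpm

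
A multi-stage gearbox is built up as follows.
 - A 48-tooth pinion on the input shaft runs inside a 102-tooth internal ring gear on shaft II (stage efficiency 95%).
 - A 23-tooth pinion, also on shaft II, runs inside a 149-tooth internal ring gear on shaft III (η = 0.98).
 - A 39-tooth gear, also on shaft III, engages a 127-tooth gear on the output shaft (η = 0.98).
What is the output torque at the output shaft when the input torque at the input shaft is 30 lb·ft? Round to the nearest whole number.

1227 lb·ft

After the internal gear (102/48): 30 × 2.125 × 0.95 = 60.562 lb·ft
After the internal gear (149/23): 60.562 × 6.4783 × 0.98 = 384.49 lb·ft
After the gear mesh (127/39): 384.49 × 3.2564 × 0.98 = 1227 lb·ft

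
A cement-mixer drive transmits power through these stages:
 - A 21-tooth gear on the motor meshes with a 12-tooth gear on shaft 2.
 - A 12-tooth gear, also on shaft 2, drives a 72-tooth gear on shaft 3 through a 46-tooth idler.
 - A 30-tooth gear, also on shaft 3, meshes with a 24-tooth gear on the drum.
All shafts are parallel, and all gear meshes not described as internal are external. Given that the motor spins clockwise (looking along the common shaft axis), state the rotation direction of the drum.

the motor → shaft 2: external mesh, 1 reversal → CCW.
shaft 2 → shaft 3: driver → idler → driven is 2 external meshes, 2 reversals → CCW.
shaft 3 → the drum: external mesh, 1 reversal → CW.
4 reversals in total — an even number — so the drum turns the same way as the motor.

clockwise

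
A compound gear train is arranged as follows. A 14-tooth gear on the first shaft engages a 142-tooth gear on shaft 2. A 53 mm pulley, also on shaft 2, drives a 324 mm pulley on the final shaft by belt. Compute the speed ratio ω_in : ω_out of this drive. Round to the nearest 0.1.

62.0

Each stage contributes driven/driver: gear mesh 142/14 = 10.143, belt 324/53 = 6.1132.
Overall: 10.143 × 6.1132 = 62.005.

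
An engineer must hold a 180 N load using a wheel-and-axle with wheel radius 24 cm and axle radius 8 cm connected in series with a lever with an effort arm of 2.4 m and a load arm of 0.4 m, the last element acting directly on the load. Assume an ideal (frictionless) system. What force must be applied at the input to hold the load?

10 N

Wheel-and-axle MA = R/r = 24/8 = 3.
Lever MA = effort arm / load arm = 2.4/0.4 = 6.
Combined ideal MA = 3 × 6 = 18.
Effort = load / MA = 180 / 18 = 10 N.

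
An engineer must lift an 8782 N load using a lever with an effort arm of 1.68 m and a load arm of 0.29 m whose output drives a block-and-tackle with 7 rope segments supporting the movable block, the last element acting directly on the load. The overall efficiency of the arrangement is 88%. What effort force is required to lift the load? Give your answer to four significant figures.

Lever MA = effort arm / load arm = 1.68/0.29 = 5.7931.
Block-and-tackle MA = number of supporting rope parts = 7.
Combined ideal MA = 5.7931 × 7 = 40.552.
Actual MA = 40.552 × 0.88 = 35.686.
Effort = load / actual MA = 8782 / 35.686 = 246.09 N.

246.1 N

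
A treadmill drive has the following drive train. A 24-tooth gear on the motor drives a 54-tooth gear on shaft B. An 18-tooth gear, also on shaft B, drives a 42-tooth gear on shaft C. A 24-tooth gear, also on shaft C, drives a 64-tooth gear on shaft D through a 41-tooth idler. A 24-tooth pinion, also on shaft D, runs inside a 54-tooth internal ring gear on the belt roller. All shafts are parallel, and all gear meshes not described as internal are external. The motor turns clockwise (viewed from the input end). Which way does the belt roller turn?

clockwise

the motor → shaft B: external mesh, 1 reversal → CCW.
shaft B → shaft C: external mesh, 1 reversal → CW.
shaft C → shaft D: driver → idler → driven is 2 external meshes, 2 reversals → CW.
shaft D → the belt roller: internal mesh, same direction → CW.
4 reversals in total — an even number — so the belt roller turns the same way as the motor.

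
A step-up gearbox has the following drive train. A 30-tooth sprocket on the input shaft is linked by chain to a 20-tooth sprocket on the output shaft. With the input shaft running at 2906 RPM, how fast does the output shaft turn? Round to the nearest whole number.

chain 20/30 = 0.66667 → 2906/0.66667 = 4359 RPM

4359 RPM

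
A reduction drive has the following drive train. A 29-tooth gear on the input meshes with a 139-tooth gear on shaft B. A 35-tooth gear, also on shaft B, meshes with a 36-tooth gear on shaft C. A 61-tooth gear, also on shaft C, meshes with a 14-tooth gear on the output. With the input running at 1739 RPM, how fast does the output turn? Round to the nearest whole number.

1537 RPM

gear mesh 139/29 = 4.7931 → 1739/4.7931 = 362.81 RPM
gear mesh 36/35 = 1.0286 → 362.81/1.0286 = 352.73 RPM
gear mesh 14/61 = 0.22951 → 352.73/0.22951 = 1536.9 RPM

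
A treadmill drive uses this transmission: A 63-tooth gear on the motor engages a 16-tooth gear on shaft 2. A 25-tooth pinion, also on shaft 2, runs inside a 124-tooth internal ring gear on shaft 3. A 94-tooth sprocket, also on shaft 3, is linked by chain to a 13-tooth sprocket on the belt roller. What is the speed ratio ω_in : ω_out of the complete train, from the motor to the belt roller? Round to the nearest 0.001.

Each stage contributes driven/driver: gear mesh 16/63 = 0.25397, internal gear 124/25 = 4.96, chain 13/94 = 0.1383.
Overall: 0.25397 × 4.96 × 0.1383 = 0.17421.

0.174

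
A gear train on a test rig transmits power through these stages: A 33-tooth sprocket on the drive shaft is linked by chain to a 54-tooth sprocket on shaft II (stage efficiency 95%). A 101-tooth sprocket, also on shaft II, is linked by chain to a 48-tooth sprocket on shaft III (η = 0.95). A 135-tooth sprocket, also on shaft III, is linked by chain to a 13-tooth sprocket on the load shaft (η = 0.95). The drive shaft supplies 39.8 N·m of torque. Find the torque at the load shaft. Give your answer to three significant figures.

chain 54/33 = 1.6364 → τ = 39.8·1.6364·0.95 = 61.871 N·m
chain 48/101 = 0.47525 → τ = 61.871·0.47525·0.95 = 27.934 N·m
chain 13/135 = 0.096296 → τ = 27.934·0.096296·0.95 = 2.5554 N·m

2.56 N·m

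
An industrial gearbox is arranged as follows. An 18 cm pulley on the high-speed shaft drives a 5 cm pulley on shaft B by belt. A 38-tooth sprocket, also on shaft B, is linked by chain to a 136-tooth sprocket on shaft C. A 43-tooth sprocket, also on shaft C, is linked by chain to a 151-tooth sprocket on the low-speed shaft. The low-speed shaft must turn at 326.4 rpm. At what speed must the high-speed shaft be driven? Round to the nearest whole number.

1139 rpm

Overall ratio R = 0.27778 × 3.5789 × 3.5116 = 3.4911.
Required input speed = output speed × R = 326.4 × 3.4911 = 1139.5 rpm.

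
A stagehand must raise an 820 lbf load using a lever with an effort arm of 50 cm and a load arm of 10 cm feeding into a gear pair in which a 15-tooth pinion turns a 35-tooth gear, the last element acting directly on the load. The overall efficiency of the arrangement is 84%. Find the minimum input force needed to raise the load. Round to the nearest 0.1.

83.7 lbf

Lever MA = effort arm / load arm = 50/10 = 5.
Gear pair MA = 35/15 = 2.3333.
Combined ideal MA = 5 × 2.3333 = 11.667.
Actual MA = 11.667 × 0.84 = 9.8.
Effort = load / actual MA = 820 / 9.8 = 83.673 lbf.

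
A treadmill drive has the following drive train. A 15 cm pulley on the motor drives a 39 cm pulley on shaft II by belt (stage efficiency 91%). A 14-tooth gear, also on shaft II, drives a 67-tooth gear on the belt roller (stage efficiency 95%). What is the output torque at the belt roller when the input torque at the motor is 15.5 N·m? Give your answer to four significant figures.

166.7 N·m

After the belt (39/15): 15.5 × 2.6 × 0.91 = 36.673 N·m
After the gear mesh (67/14): 36.673 × 4.7857 × 0.95 = 166.73 N·m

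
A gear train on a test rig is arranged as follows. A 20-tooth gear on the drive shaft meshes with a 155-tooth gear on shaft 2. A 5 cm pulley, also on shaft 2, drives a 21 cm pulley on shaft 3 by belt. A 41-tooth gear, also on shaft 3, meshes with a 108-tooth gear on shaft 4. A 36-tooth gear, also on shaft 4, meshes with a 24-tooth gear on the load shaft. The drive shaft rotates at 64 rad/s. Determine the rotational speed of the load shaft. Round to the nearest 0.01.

Gear mesh: ratio = 155/20 = 7.75, so shaft 2 turns at 64 / 7.75 = 8.2581 rad/s.
Belt: ratio = 21/5 = 4.2, so shaft 3 turns at 8.2581 / 4.2 = 1.9662 rad/s.
Gear mesh: ratio = 108/41 = 2.6341, so shaft 4 turns at 1.9662 / 2.6341 = 0.74643 rad/s.
Gear mesh: ratio = 24/36 = 0.66667, so the load shaft turns at 0.74643 / 0.66667 = 1.1196 rad/s.

1.12 rad/s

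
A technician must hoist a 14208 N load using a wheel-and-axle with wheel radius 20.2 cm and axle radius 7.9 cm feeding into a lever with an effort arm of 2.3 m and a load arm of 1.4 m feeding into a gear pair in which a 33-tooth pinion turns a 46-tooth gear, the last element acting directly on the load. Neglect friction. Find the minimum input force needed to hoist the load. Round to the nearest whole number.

Wheel-and-axle MA = R/r = 20.2/7.9 = 2.557.
Lever MA = effort arm / load arm = 2.3/1.4 = 1.6429.
Gear pair MA = 46/33 = 1.3939.
Combined ideal MA = 2.557 × 1.6429 × 1.3939 = 5.8556.
Effort = load / MA = 14208 / 5.8556 = 2426.4 N.

2426 N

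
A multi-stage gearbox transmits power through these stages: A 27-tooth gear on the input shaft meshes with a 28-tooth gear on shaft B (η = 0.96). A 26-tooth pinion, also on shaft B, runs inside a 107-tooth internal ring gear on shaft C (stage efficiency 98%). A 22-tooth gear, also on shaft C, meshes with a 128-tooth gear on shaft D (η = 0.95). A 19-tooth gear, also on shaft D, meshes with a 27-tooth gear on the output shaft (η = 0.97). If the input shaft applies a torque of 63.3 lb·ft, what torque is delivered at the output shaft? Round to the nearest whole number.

After the gear mesh (28/27): 63.3 × 1.037 × 0.96 = 63.019 lb·ft
After the internal gear (107/26): 63.019 × 4.1154 × 0.98 = 254.16 lb·ft
After the gear mesh (128/22): 254.16 × 5.8182 × 0.95 = 1404.8 lb·ft
After the gear mesh (27/19): 1404.8 × 1.4211 × 0.97 = 1936.4 lb·ft

1936 lb·ft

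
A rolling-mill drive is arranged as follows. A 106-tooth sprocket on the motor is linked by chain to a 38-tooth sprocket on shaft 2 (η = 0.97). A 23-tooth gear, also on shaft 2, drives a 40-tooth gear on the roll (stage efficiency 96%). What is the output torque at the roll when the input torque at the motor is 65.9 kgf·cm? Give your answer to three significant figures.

38.3 kgf·cm

After the chain (38/106): 65.9 × 0.35849 × 0.97 = 22.916 kgf·cm
After the gear mesh (40/23): 22.916 × 1.7391 × 0.96 = 38.259 kgf·cm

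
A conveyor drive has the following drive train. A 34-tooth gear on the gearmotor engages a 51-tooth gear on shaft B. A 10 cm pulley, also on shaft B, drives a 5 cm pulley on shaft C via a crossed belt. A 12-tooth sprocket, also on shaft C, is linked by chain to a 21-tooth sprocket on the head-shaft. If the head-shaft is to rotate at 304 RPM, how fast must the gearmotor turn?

Overall ratio R = 1.5 × 0.5 × 1.75 = 1.3125.
Required input speed = output speed × R = 304 × 1.3125 = 399 RPM.

399 RPM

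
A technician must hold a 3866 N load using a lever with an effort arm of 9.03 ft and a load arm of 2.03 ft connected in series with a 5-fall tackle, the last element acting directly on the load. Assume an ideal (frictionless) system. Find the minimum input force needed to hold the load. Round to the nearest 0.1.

173.8 N

Lever MA = effort arm / load arm = 9.03/2.03 = 4.4483.
Block-and-tackle MA = number of supporting rope parts = 5.
Combined ideal MA = 4.4483 × 5 = 22.241.
Effort = load / MA = 3866 / 22.241 = 173.82 N.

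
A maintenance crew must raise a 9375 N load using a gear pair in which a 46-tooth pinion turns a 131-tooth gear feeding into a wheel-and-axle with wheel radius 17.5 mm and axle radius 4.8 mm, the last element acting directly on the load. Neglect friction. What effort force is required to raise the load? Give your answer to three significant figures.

Gear pair MA = 131/46 = 2.8478.
Wheel-and-axle MA = R/r = 17.5/4.8 = 3.6458.
Combined ideal MA = 2.8478 × 3.6458 = 10.383.
Effort = load / MA = 9375 / 10.383 = 902.94 N.

903 N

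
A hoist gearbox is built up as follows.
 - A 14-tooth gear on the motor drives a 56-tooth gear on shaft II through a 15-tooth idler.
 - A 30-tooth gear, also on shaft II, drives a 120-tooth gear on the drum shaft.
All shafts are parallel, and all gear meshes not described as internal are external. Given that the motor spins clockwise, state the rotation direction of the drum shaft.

counterclockwise

the motor → shaft II: driver → idler → driven is 2 external meshes, 2 reversals → CW.
shaft II → the drum shaft: external mesh, 1 reversal → CCW.
3 reversals in total — an odd number — so the drum shaft turns opposite to the motor.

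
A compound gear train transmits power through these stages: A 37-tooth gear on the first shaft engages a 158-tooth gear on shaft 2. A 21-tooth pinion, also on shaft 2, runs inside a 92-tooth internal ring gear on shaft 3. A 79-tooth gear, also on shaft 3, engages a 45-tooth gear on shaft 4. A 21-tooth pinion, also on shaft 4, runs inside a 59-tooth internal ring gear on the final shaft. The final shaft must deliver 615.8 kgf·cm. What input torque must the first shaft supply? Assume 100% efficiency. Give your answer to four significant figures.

Overall ratio R = 4.2703 × 4.381 × 0.56962 × 2.8095 = 29.939.
Input torque = output torque / R = 615.8 / 29.939 = 20.568 kgf·cm.

20.57 kgf·cm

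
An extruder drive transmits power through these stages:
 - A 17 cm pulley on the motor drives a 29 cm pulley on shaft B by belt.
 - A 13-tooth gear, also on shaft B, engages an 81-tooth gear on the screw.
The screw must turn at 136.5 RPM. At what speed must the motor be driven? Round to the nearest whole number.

Overall ratio R = 1.7059 × 6.2308 = 10.629.
Required input speed = output speed × R = 136.5 × 10.629 = 1450.9 RPM.

1451 RPM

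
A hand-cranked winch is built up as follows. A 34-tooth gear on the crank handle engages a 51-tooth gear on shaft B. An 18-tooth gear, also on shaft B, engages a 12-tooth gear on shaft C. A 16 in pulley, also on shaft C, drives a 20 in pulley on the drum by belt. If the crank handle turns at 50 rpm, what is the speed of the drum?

40 rpm

Gear mesh: ratio = 51/34 = 1.5, so shaft B turns at 50 / 1.5 = 33.333 rpm.
Gear mesh: ratio = 12/18 = 0.66667, so shaft C turns at 33.333 / 0.66667 = 50 rpm.
Belt: ratio = 20/16 = 1.25, so the drum turns at 50 / 1.25 = 40 rpm.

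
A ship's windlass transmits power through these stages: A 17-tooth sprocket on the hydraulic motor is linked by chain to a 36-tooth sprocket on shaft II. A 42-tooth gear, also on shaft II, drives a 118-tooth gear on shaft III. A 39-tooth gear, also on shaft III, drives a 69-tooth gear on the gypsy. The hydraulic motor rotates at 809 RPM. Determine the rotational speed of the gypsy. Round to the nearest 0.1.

76.9 RPM

Chain: ratio = 36/17 = 2.1176, so shaft II turns at 809 / 2.1176 = 382.03 RPM.
Gear mesh: ratio = 118/42 = 2.8095, so shaft III turns at 382.03 / 2.8095 = 135.98 RPM.
Gear mesh: ratio = 69/39 = 1.7692, so the gypsy turns at 135.98 / 1.7692 = 76.856 RPM.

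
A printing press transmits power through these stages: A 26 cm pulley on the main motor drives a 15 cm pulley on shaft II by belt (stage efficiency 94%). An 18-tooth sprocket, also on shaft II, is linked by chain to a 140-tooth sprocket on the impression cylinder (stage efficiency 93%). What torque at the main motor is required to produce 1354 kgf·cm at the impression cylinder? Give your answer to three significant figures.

345 kgf·cm

Overall ratio R = 0.57692 × 7.7778 = 4.4872; overall efficiency η = 0.94 × 0.93 = 0.8742.
Input torque = output torque / (R × η) = 1354 / (4.4872 × 0.8742) = 345.17 kgf·cm.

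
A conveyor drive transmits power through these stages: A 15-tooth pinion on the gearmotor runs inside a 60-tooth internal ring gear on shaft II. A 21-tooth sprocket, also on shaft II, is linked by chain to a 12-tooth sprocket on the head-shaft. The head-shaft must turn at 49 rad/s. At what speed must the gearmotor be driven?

112 rad/s

Overall ratio R = 4 × 0.57143 = 2.2857.
Required input speed = output speed × R = 49 × 2.2857 = 112 rad/s.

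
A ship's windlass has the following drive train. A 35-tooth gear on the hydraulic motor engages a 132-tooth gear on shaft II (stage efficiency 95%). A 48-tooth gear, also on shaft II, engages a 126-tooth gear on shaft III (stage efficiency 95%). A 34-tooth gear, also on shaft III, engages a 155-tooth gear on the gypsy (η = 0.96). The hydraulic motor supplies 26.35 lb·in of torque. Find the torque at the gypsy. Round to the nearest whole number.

1030 lb·in

Gear mesh: ratio = 132/35 = 3.7714; torque at shaft II = 26.35 × 3.7714 × 0.95 = 94.408 lb·in.
Gear mesh: ratio = 126/48 = 2.625; torque at shaft III = 94.408 × 2.625 × 0.95 = 235.43 lb·in.
Gear mesh: ratio = 155/34 = 4.5588; torque at the gypsy = 235.43 × 4.5588 × 0.96 = 1030.4 lb·in.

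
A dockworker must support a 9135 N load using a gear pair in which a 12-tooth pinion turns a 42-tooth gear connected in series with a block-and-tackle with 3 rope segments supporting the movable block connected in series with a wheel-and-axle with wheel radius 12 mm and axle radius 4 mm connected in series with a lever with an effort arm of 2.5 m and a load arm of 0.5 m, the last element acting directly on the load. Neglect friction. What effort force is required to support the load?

Gear pair MA = 42/12 = 3.5.
Block-and-tackle MA = number of supporting rope parts = 3.
Wheel-and-axle MA = R/r = 12/4 = 3.
Lever MA = effort arm / load arm = 2.5/0.5 = 5.
Combined ideal MA = 3.5 × 3 × 3 × 5 = 157.5.
Effort = load / MA = 9135 / 157.5 = 58 N.

58 N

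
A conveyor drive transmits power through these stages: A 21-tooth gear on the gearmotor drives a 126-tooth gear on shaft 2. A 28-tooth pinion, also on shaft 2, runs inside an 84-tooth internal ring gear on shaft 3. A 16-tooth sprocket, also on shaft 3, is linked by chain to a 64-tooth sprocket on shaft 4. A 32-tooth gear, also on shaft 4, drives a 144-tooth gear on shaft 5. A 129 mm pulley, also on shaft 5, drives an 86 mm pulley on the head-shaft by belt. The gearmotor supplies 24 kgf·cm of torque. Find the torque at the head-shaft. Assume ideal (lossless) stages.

After the gear mesh (126/21): 24 × 6 = 144 kgf·cm
After the internal gear (84/28): 144 × 3 = 432 kgf·cm
After the chain (64/16): 432 × 4 = 1728 kgf·cm
After the gear mesh (144/32): 1728 × 4.5 = 7776 kgf·cm
After the belt (86/129): 7776 × 0.66667 = 5184 kgf·cm

5184 kgf·cm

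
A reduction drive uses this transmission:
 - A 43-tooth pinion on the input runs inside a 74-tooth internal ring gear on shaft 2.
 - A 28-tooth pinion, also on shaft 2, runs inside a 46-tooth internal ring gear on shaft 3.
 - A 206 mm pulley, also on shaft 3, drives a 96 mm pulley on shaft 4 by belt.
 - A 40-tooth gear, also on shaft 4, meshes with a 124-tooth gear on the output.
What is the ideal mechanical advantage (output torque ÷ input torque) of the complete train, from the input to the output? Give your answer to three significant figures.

Each stage contributes driven/driver: internal gear 74/43 = 1.7209, internal gear 46/28 = 1.6429, belt 96/206 = 0.46602, gear mesh 124/40 = 3.1.
Overall: 1.7209 × 1.6429 × 0.46602 × 3.1 = 4.0844.

4.08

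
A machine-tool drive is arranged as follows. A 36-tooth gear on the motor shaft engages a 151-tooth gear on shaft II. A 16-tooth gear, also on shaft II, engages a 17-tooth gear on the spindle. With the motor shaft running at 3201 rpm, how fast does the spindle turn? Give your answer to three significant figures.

gear mesh 151/36 = 4.1944 → 3201/4.1944 = 763.15 rpm
gear mesh 17/16 = 1.0625 → 763.15/1.0625 = 718.26 rpm

718 rpm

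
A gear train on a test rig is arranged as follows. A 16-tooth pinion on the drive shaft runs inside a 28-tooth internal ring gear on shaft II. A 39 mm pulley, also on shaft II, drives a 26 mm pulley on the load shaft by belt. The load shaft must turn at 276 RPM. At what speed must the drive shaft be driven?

322 RPM

Overall ratio R = 1.75 × 0.66667 = 1.1667.
Required input speed = output speed × R = 276 × 1.1667 = 322 RPM.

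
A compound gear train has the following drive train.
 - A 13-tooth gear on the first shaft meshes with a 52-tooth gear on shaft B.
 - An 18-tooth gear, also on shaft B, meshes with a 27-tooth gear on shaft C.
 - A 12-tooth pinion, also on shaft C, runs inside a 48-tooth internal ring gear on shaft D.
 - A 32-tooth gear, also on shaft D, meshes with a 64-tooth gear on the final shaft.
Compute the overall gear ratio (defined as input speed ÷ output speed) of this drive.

Each stage contributes driven/driver: gear mesh 52/13 = 4, gear mesh 27/18 = 1.5, internal gear 48/12 = 4, gear mesh 64/32 = 2.
Overall: 4 × 1.5 × 4 × 2 = 48.

48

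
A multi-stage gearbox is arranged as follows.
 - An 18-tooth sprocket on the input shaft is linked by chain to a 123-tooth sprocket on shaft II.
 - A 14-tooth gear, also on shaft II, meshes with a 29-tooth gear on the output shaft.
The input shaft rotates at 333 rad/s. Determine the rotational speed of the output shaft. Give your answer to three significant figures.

23.5 rad/s

the input shaft → shaft II (chain, 123/18): 333 ÷ 6.8333 = 48.732 rad/s
shaft II → the output shaft (gear mesh, 29/14): 48.732 ÷ 2.0714 = 23.526 rad/s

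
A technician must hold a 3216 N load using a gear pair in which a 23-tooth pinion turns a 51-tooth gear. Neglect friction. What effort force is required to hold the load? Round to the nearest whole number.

Gear pair MA = 51/23 = 2.2174.
Effort = load / MA = 3216 / 2.2174 = 1450.4 N.

1450 N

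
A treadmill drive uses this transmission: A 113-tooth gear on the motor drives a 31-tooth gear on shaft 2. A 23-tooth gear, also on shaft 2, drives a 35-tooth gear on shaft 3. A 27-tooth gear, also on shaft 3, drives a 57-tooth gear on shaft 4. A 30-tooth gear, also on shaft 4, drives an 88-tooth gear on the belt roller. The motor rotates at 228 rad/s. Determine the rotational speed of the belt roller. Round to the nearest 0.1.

88.2 rad/s

Gear mesh: ratio = 31/113 = 0.27434, so shaft 2 turns at 228 / 0.27434 = 831.1 rad/s.
Gear mesh: ratio = 35/23 = 1.5217, so shaft 3 turns at 831.1 / 1.5217 = 546.15 rad/s.
Gear mesh: ratio = 57/27 = 2.1111, so shaft 4 turns at 546.15 / 2.1111 = 258.7 rad/s.
Gear mesh: ratio = 88/30 = 2.9333, so the belt roller turns at 258.7 / 2.9333 = 88.194 rad/s.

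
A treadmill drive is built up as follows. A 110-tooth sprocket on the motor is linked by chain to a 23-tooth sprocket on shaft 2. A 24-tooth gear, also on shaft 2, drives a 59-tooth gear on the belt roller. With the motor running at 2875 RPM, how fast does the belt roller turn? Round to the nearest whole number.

5593 RPM

chain 23/110 = 0.20909 → 2875/0.20909 = 13750 RPM
gear mesh 59/24 = 2.4583 → 13750/2.4583 = 5593.2 RPM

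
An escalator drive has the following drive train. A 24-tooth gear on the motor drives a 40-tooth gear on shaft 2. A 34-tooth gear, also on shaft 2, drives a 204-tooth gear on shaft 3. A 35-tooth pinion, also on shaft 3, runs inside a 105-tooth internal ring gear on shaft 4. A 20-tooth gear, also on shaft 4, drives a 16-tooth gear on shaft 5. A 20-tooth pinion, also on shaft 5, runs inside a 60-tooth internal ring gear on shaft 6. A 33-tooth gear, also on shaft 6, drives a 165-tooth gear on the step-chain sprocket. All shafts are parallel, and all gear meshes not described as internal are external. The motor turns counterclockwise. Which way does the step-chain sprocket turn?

counterclockwise

the motor → shaft 2: external mesh, 1 reversal → CW.
shaft 2 → shaft 3: external mesh, 1 reversal → CCW.
shaft 3 → shaft 4: internal mesh, same direction → CCW.
shaft 4 → shaft 5: external mesh, 1 reversal → CW.
shaft 5 → shaft 6: internal mesh, same direction → CW.
shaft 6 → the step-chain sprocket: external mesh, 1 reversal → CCW.
4 reversals in total — an even number — so the step-chain sprocket turns the same way as the motor.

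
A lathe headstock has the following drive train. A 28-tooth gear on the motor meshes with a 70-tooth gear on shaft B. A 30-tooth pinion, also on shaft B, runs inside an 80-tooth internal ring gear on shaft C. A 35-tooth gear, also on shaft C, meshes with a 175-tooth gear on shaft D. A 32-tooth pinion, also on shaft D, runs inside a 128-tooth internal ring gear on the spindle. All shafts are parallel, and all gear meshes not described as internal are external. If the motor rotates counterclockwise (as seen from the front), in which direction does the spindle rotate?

the motor → shaft B: external mesh, 1 reversal → CW.
shaft B → shaft C: internal mesh, same direction → CW.
shaft C → shaft D: external mesh, 1 reversal → CCW.
shaft D → the spindle: internal mesh, same direction → CCW.
2 reversals in total — an even number — so the spindle turns the same way as the motor.

counterclockwise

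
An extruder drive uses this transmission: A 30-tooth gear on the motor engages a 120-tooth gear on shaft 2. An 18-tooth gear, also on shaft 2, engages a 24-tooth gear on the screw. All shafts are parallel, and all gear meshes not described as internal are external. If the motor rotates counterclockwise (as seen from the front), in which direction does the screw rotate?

counterclockwise

the motor → shaft 2: external mesh, 1 reversal → CW.
shaft 2 → the screw: external mesh, 1 reversal → CCW.
2 reversals in total — an even number — so the screw turns the same way as the motor.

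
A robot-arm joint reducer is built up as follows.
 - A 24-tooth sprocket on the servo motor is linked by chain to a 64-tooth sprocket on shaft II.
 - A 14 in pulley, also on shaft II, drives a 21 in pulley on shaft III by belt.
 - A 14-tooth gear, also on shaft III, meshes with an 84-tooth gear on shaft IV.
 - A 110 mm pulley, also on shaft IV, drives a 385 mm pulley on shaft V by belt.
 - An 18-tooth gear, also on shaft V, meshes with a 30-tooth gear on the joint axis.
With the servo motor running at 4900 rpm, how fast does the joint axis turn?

35 rpm

Chain: ratio = 64/24 = 2.6667, so shaft II turns at 4900 / 2.6667 = 1837.5 rpm.
Belt: ratio = 21/14 = 1.5, so shaft III turns at 1837.5 / 1.5 = 1225 rpm.
Gear mesh: ratio = 84/14 = 6, so shaft IV turns at 1225 / 6 = 204.17 rpm.
Belt: ratio = 385/110 = 3.5, so shaft V turns at 204.17 / 3.5 = 58.333 rpm.
Gear mesh: ratio = 30/18 = 1.6667, so the joint axis turns at 58.333 / 1.6667 = 35 rpm.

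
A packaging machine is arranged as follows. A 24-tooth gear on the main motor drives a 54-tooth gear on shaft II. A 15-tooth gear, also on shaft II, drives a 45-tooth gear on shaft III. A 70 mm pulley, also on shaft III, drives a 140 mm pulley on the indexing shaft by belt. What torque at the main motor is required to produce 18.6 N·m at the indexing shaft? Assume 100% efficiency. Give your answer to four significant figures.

Overall ratio R = 2.25 × 3 × 2 = 13.5.
Input torque = output torque / R = 18.6 / 13.5 = 1.3778 N·m.

1.378 N·m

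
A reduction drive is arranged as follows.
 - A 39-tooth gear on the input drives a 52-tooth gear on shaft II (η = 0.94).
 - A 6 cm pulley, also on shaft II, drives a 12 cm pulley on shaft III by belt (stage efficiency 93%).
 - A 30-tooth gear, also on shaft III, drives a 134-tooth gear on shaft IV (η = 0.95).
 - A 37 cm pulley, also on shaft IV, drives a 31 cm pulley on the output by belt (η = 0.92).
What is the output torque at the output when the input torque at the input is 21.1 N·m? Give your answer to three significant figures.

gear mesh 52/39 = 1.3333 → τ = 21.1·1.3333·0.94 = 26.445 N·m
belt 12/6 = 2 → τ = 26.445·2·0.93 = 49.188 N·m
gear mesh 134/30 = 4.4667 → τ = 49.188·4.4667·0.95 = 208.72 N·m
belt 31/37 = 0.83784 → τ = 208.72·0.83784·0.92 = 160.89 N·m

161 N·m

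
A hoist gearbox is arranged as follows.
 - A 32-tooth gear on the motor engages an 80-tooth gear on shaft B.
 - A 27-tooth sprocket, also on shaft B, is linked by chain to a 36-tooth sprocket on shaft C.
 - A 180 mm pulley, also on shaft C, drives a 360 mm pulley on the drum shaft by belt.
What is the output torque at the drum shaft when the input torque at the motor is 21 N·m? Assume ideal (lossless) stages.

After the gear mesh (80/32): 21 × 2.5 = 52.5 N·m
After the chain (36/27): 52.5 × 1.3333 = 70 N·m
After the belt (360/180): 70 × 2 = 140 N·m

140 N·m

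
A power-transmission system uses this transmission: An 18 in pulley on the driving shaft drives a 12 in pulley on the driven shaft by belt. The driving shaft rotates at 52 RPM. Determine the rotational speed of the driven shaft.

78 RPM

the driving shaft → the driven shaft (belt, 12/18): 52 ÷ 0.66667 = 78 RPM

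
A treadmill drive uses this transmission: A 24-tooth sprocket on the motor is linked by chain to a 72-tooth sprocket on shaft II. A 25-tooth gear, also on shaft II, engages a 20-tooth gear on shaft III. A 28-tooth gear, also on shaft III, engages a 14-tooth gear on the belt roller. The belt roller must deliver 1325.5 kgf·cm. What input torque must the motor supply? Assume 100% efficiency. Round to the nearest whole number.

Overall ratio R = 3 × 0.8 × 0.5 = 1.2.
Input torque = output torque / R = 1325.5 / 1.2 = 1104.6 kgf·cm.

1105 kgf·cm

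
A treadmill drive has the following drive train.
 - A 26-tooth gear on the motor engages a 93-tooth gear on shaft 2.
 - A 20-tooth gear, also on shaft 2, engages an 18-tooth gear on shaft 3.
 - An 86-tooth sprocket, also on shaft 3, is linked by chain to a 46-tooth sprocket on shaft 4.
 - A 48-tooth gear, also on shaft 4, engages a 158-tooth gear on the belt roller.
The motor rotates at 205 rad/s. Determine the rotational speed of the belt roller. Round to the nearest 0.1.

Gear mesh: ratio = 93/26 = 3.5769, so shaft 2 turns at 205 / 3.5769 = 57.312 rad/s.
Gear mesh: ratio = 18/20 = 0.9, so shaft 3 turns at 57.312 / 0.9 = 63.68 rad/s.
Chain: ratio = 46/86 = 0.53488, so shaft 4 turns at 63.68 / 0.53488 = 119.05 rad/s.
Gear mesh: ratio = 158/48 = 3.2917, so the belt roller turns at 119.05 / 3.2917 = 36.168 rad/s.

36.2 rad/s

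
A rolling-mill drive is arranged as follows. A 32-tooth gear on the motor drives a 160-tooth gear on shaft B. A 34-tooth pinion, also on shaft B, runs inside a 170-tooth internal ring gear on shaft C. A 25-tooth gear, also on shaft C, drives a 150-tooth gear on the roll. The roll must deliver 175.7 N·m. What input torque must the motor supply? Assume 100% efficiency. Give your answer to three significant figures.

Overall ratio R = 5 × 5 × 6 = 150.
Input torque = output torque / R = 175.7 / 150 = 1.1713 N·m.

1.17 N·m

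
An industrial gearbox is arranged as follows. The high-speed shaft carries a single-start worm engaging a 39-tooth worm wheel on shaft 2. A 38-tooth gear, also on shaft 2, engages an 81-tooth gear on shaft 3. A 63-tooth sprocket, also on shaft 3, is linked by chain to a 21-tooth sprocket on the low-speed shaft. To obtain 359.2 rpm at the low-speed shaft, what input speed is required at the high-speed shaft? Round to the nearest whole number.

9954 rpm

Overall ratio R = 39 × 2.1316 × 0.33333 = 27.711.
Required input speed = output speed × R = 359.2 × 27.711 = 9953.6 rpm.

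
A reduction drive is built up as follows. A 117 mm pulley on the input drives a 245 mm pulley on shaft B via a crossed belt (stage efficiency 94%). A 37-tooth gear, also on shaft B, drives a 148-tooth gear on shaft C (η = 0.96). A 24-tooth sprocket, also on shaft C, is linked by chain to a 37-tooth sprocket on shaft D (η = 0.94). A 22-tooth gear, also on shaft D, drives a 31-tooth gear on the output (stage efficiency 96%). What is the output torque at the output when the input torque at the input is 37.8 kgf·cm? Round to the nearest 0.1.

After the belt (245/117): 37.8 × 2.094 × 0.94 = 74.405 kgf·cm
After the gear mesh (148/37): 74.405 × 4 × 0.96 = 285.71 kgf·cm
After the chain (37/24): 285.71 × 1.5417 × 0.94 = 414.05 kgf·cm
After the gear mesh (31/22): 414.05 × 1.4091 × 0.96 = 560.09 kgf·cm

560.1 kgf·cm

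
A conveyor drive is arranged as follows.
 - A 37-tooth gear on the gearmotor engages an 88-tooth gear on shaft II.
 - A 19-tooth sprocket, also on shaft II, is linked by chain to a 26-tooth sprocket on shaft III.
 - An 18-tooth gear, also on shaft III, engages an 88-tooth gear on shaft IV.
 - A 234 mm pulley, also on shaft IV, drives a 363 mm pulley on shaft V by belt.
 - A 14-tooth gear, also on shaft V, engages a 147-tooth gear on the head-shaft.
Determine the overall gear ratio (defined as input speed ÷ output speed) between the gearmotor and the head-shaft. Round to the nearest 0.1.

Each stage contributes driven/driver: gear mesh 88/37 = 2.3784, chain 26/19 = 1.3684, gear mesh 88/18 = 4.8889, belt 363/234 = 1.5513, gear mesh 147/14 = 10.5.
Overall: 2.3784 × 1.3684 × 4.8889 × 1.5513 × 10.5 = 259.17.

259.2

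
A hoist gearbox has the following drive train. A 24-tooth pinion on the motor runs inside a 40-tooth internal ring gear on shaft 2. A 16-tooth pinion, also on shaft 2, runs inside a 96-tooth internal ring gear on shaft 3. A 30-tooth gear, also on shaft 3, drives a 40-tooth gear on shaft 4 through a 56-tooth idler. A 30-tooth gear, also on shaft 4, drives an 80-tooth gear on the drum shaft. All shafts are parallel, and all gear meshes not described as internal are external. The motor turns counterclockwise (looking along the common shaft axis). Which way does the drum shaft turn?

clockwise

the motor → shaft 2: internal mesh, same direction → CCW.
shaft 2 → shaft 3: internal mesh, same direction → CCW.
shaft 3 → shaft 4: driver → idler → driven is 2 external meshes, 2 reversals → CCW.
shaft 4 → the drum shaft: external mesh, 1 reversal → CW.
3 reversals in total — an odd number — so the drum shaft turns opposite to the motor.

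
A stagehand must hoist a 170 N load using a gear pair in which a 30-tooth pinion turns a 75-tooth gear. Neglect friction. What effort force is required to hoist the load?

68 N

Gear pair MA = 75/30 = 2.5.
Effort = load / MA = 170 / 2.5 = 68 N.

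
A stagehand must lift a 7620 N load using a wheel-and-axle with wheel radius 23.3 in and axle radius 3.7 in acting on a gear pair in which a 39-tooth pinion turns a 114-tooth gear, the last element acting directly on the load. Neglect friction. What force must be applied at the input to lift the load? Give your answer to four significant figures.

414.0 N

Wheel-and-axle MA = R/r = 23.3/3.7 = 6.2973.
Gear pair MA = 114/39 = 2.9231.
Combined ideal MA = 6.2973 × 2.9231 = 18.407.
Effort = load / MA = 7620 / 18.407 = 413.96 N.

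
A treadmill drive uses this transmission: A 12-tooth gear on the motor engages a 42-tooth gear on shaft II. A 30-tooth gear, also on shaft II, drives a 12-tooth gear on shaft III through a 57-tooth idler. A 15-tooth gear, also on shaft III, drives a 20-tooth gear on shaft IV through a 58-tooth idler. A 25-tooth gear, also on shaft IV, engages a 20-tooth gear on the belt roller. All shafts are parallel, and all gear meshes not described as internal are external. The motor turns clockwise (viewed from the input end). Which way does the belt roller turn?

the motor → shaft II: external mesh, 1 reversal → CCW.
shaft II → shaft III: driver → idler → driven is 2 external meshes, 2 reversals → CCW.
shaft III → shaft IV: driver → idler → driven is 2 external meshes, 2 reversals → CCW.
shaft IV → the belt roller: external mesh, 1 reversal → CW.
6 reversals in total — an even number — so the belt roller turns the same way as the motor.

clockwise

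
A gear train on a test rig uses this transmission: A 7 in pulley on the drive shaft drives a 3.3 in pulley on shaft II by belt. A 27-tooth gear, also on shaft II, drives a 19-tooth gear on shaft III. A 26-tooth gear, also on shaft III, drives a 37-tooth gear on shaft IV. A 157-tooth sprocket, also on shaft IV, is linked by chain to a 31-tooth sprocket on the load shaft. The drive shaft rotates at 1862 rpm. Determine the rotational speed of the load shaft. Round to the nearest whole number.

the drive shaft → shaft II (belt, 3.3/7): 1862 ÷ 0.47143 = 3949.7 rpm
shaft II → shaft III (gear mesh, 19/27): 3949.7 ÷ 0.7037 = 5612.7 rpm
shaft III → shaft IV (gear mesh, 37/26): 5612.7 ÷ 1.4231 = 3944.1 rpm
shaft IV → the load shaft (chain, 31/157): 3944.1 ÷ 0.19745 = 19975 rpm

19975 rpm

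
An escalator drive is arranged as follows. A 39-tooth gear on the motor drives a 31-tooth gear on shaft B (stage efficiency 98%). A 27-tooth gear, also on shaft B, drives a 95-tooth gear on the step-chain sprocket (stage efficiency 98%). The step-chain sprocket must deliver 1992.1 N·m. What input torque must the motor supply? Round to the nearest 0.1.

741.7 N·m

Overall ratio R = 0.79487 × 3.5185 = 2.7968; overall efficiency η = 0.98 × 0.98 = 0.9604.
Input torque = output torque / (R × η) = 1992.1 / (2.7968 × 0.9604) = 741.66 N·m.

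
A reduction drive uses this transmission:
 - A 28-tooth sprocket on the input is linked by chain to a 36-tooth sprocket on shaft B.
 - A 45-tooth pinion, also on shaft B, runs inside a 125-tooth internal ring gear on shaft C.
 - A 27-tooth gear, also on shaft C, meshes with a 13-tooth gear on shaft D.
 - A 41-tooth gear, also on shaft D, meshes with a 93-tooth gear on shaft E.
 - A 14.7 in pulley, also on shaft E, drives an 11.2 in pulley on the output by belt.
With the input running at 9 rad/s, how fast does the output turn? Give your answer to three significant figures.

3.03 rad/s

chain 36/28 = 1.2857 → 9/1.2857 = 7 rad/s
internal gear 125/45 = 2.7778 → 7/2.7778 = 2.52 rad/s
gear mesh 13/27 = 0.48148 → 2.52/0.48148 = 5.2338 rad/s
gear mesh 93/41 = 2.2683 → 5.2338/2.2683 = 2.3074 rad/s
belt 11.2/14.7 = 0.7619 → 2.3074/0.7619 = 3.0285 rad/s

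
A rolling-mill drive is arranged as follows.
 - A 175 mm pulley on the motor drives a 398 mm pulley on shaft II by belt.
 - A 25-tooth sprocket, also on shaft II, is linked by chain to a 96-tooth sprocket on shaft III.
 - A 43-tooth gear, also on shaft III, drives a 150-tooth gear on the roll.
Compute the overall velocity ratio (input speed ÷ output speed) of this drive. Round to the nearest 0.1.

Each stage contributes driven/driver: belt 398/175 = 2.2743, chain 96/25 = 3.84, gear mesh 150/43 = 3.4884.
Overall: 2.2743 × 3.84 × 3.4884 = 30.465.

30.5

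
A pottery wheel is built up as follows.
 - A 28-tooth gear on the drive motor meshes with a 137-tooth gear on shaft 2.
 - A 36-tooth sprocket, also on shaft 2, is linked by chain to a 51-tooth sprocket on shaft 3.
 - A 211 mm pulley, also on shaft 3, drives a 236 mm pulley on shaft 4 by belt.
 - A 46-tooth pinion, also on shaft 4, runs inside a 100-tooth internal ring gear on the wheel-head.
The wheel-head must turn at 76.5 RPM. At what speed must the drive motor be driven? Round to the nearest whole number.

1289 RPM

Overall ratio R = 4.8929 × 1.4167 × 1.1185 × 2.1739 = 16.854.
Required input speed = output speed × R = 76.5 × 16.854 = 1289.3 RPM.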